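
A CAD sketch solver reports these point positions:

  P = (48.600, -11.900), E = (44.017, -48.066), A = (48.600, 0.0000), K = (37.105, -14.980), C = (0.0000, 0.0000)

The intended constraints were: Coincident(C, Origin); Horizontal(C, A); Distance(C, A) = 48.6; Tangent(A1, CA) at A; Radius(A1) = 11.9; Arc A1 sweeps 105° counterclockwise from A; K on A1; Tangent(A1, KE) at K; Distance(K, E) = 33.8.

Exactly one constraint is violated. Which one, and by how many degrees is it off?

Tangent(A1, KE) at K — off by 3.20°.

C = (0.00, 0.00) ✓; C.y = 0.00, A.y = 0.00 ✓; |CA| = 48.60 ✓; ∠(PA, AC) = 90.00° ✓; |PA| = 11.90 ✓; bearing(P→K) − bearing(P→A) = 105.0° ✓; |PK| = 11.90 ✓; ∠(PK, KE) = 93.20° ✗; |KE| = 33.80 ✓.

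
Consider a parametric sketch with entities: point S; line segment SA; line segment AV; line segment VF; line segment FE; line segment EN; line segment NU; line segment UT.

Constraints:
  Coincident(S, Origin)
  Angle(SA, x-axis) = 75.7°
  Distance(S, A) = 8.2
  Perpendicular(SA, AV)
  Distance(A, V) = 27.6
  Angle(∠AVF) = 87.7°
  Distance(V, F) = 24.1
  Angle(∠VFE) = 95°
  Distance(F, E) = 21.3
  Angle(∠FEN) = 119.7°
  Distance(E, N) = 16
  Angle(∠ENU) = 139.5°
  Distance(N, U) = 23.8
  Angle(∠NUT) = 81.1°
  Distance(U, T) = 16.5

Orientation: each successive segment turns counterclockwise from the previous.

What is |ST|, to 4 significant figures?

22.12

S is at the origin; SA runs at 75.7° with length 8.2, so A = (2.025, 7.946). SA is perpendicular to AV, so AV runs at 165.7°; with |AV| = 27.6, V = (-24.72, 14.76). ∠AVF = 87.7° gives VF at -102.0° from the x-axis; with |VF| = 24.1, F = (-29.73, -8.810). ∠VFE = 95.0° gives FE at -17.00° from the x-axis; with |FE| = 21.3, E = (-9.361, -15.04). ∠FEN = 119.7° gives EN at 43.30° from the x-axis; with |EN| = 16.0, N = (2.284, -4.065). ∠ENU = 139.5° gives NU at 83.80° from the x-axis; with |NU| = 23.8, U = (4.854, 19.60). ∠NUT = 81.1° gives UT at -177.3° from the x-axis; with |UT| = 16.5, T = (-11.63, 18.82). Then |ST| = |T − S| = 22.12.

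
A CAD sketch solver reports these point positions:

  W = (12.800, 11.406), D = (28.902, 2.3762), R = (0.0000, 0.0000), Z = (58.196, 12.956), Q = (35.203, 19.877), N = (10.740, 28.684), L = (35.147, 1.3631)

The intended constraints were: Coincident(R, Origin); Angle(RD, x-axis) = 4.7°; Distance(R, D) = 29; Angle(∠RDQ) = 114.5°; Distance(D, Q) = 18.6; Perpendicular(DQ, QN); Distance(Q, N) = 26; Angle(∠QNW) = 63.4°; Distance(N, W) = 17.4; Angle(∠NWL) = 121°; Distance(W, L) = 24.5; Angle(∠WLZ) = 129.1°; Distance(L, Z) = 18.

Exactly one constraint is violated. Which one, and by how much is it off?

Distance(L, Z) = 18 — off by 7.80.

R = (0.00, 0.00) ✓; RD at 4.700° ✓; |RD| = 29.00 ✓; ∠RDQ = 114.5° ✓; |DQ| = 18.60 ✓; ∠(DQ, QN) = 90.00° ✓; |QN| = 26.00 ✓; ∠QNW = 63.40° ✓; |NW| = 17.40 ✓; ∠NWL = 121.0° ✓; |WL| = 24.50 ✓; ∠WLZ = 129.1° ✓; |LZ| = 25.80 ✗.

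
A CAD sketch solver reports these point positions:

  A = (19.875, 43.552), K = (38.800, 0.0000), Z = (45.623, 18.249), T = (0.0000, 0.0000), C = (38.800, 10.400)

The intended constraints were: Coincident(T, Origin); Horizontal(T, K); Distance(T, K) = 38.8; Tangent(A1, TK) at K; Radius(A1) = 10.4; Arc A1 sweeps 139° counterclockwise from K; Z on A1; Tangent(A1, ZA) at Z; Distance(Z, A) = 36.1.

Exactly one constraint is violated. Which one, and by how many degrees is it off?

Tangent(A1, ZA) at Z — off by 3.50°.

T = (0.00, 0.00) ✓; T.y = 0.00, K.y = 0.00 ✓; |TK| = 38.80 ✓; ∠(CK, KT) = 90.00° ✓; |CK| = 10.40 ✓; bearing(C→Z) − bearing(C→K) = 139.0° ✓; |CZ| = 10.40 ✓; ∠(CZ, ZA) = 93.50° ✗; |ZA| = 36.10 ✓.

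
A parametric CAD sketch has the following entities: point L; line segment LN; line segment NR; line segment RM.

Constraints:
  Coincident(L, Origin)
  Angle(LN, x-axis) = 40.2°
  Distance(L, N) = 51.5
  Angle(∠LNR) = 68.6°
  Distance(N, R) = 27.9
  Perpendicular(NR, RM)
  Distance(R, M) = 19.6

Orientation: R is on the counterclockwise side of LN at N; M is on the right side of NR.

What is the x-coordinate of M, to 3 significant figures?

24.1

L is at the origin; LN runs at 40.2° with length 51.5, so N = 51.5·(cos 40.2°, sin 40.2°) = (39.3, 33.2). ∠LNR = 68.6°, so NR runs at 40.2° + (180° − 68.6°) = 152° from the x-axis; with |NR| = 27.9, R = N + 27.9·(cos 152°, sin 152°) = (14.8, 46.5). The perpendicularity gives RM at right angles to NR; with |RM| = 19.6 on the right of NR, M = R + 19.6·(0.476, 0.880) = (24.1, 63.8). So M.x = 24.1.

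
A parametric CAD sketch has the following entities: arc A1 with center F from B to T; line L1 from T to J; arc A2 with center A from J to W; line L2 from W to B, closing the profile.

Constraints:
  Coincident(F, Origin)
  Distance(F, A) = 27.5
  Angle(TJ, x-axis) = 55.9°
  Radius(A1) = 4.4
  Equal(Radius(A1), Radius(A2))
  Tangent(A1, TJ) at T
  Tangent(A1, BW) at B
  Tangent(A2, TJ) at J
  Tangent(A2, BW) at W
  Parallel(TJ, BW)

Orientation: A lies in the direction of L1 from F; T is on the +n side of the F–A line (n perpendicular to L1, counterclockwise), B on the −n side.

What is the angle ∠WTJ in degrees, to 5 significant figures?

17.745°

The slot axis is L1's direction at 55.9°, so u = (cos 55.9°, sin 55.9°) = (0.56064, 0.82806) and n = (−sin 55.9°, cos 55.9°) = (-0.82806, 0.56064). F is at the origin and A lies 27.5 along u from F, so A = 27.5·u = (15.418, 22.772). Tangency of A1 to both parallel lines with radius 4.4 puts T and B at F ± 4.4·n: T = (-3.6435, 2.4668), B = (3.6435, -2.4668). Equal radii place J and W the same way about A: J = A + 4.4·n = (11.774, 25.238), W = A − 4.4·n = (19.061, 20.305). Then cos ∠WTJ = TW·TJ / (|TW||TJ|), giving 17.745°.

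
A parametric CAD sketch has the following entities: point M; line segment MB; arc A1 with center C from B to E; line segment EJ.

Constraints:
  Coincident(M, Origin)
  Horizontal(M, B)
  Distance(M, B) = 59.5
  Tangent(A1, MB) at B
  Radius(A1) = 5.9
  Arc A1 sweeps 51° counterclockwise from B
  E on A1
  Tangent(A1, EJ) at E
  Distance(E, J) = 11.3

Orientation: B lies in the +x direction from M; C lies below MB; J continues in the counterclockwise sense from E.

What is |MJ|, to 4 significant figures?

49.05

On A1, B sits at bearing 90° from C; a 51° counterclockwise sweep puts E at bearing 141°, so E = C + 5.9·(cos 141°, sin 141°) = (54.91, -2.187). A1 meets EJ tangentially, so CE is at right angles to EJ, so EJ runs along (−sin 141°, cos 141°); with |EJ| = 11.3, J = (47.80, -10.97). Then |MJ| = |J − M| = 49.05.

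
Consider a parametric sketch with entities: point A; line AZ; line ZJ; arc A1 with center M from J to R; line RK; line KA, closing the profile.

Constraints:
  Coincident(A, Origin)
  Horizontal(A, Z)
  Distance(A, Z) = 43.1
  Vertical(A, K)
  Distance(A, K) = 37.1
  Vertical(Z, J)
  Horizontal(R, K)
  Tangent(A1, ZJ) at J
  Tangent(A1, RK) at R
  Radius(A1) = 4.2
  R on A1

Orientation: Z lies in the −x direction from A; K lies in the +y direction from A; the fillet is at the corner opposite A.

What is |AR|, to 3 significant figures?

53.8

The virtual corner opposite A is at (-43.1, 37.1). Tangency of A1 to ZJ means the radius MJ is perpendicular to ZJ and since A1 is tangent to RK there, MR ⟂ RK, with radius 4.2, so the center M sits 4.2 in from both sides at M = (-38.9, 32.9). That places the tangent points at J = (-43.1, 32.9) on ZJ and R = (-38.9, 37.1) on RK. Then |AR| = |R − A| = 53.8.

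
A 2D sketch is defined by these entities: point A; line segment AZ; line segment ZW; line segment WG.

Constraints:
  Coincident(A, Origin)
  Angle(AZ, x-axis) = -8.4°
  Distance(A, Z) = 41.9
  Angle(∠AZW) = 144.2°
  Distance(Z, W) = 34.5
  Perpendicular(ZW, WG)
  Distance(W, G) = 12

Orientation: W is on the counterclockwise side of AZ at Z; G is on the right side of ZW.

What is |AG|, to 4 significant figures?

77.61

A is at the origin; AZ runs at -8.4° with length 41.9, so Z = 41.9·(cos -8.4°, sin -8.4°) = (41.45, -6.121). ∠AZW = 144.2°, so ZW runs at -8.4° + (180° − 144.2°) = 27.40° from the x-axis; with |ZW| = 34.5, W = Z + 34.5·(cos 27.40°, sin 27.40°) = (72.08, 9.756). The perpendicularity gives WG at right angles to ZW; with |WG| = 12.0 on the right of ZW, G = W + 12.0·(0.4602, -0.8878) = (77.60, -0.8978). Then |AG| = |G − A| = 77.61.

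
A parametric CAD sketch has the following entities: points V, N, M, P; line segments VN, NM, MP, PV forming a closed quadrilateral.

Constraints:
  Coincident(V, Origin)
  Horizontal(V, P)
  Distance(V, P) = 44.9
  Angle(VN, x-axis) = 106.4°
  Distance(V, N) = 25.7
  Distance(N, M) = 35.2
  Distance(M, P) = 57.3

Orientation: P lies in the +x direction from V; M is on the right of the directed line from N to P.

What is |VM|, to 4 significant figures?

15.41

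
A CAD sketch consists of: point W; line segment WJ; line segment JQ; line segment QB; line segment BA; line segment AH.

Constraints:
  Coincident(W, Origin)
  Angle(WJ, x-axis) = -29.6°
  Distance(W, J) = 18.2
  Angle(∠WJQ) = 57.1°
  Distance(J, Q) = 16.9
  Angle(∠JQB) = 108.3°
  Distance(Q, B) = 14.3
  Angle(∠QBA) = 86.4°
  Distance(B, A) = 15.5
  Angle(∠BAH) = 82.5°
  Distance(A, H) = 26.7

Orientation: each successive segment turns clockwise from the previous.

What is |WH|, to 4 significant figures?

25.20

W is at the origin; WJ runs at -29.6° with length 18.2, so J = (15.82, -8.990). ∠WJQ = 57.1° gives JQ at -152.5° from the x-axis; with |JQ| = 16.9, Q = (0.8343, -16.79). ∠JQB = 108.3° gives QB at 135.8° from the x-axis; with |QB| = 14.3, B = (-9.417, -6.824). ∠QBA = 86.4° gives BA at 42.20° from the x-axis; with |BA| = 15.5, A = (2.065, 3.588). ∠BAH = 82.5° gives AH at -55.30° from the x-axis; with |AH| = 26.7, H = (17.26, -18.36). Then |WH| = |H − W| = 25.20.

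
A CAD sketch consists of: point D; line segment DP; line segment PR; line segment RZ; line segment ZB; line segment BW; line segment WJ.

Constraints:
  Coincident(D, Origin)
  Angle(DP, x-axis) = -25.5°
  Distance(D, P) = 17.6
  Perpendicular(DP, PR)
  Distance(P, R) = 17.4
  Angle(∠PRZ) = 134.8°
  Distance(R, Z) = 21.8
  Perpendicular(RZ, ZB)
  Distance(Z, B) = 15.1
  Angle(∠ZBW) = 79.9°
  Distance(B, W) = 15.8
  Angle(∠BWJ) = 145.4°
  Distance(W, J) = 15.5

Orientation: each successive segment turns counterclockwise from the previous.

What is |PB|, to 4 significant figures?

34.17

D is at the origin; DP runs at -25.5° with length 17.6, so P = (15.89, -7.577). DP is perpendicular to PR, so PR runs at 64.50°; with |PR| = 17.4, R = (23.38, 8.128). ∠PRZ = 134.8° gives RZ at 109.7° from the x-axis; with |RZ| = 21.8, Z = (16.03, 28.65). RZ is perpendicular to ZB, so ZB runs at -160.3°; with |ZB| = 15.1, B = (1.812, 23.56). Then |PB| = |B − P| = 34.17.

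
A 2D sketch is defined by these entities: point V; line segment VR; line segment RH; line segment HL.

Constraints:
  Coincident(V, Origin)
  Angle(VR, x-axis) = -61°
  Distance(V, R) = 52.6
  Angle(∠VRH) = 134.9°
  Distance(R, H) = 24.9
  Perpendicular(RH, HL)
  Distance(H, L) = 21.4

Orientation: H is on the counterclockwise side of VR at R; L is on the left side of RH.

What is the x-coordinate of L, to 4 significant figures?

55.31

V is at the origin; VR runs at -61.0° with length 52.6, so R = 52.6·(cos -61.0°, sin -61.0°) = (25.50, -46.00). ∠VRH = 134.9°, so RH runs at -61.0° + (180° − 134.9°) = -15.90° from the x-axis; with |RH| = 24.9, H = R + 24.9·(cos -15.90°, sin -15.90°) = (49.45, -52.83). RH is perpendicular to HL; with |HL| = 21.4 on the left of RH, L = H + 21.4·(0.2740, 0.9617) = (55.31, -32.25). So L.x = 55.31.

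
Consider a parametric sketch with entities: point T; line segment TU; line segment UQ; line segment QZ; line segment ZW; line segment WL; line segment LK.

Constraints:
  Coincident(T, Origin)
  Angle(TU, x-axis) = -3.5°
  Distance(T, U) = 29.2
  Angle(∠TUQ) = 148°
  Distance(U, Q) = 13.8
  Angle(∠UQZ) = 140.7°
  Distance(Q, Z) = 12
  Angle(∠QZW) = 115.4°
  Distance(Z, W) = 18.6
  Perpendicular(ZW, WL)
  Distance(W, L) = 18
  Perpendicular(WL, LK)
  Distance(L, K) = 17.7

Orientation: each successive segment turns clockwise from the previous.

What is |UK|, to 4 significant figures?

6.808

The perpendicularity gives WL at right angles to ZW, so WL runs at 130.6°; with |WL| = 18.0, L = (17.69, -19.81). WL is perpendicular to LK, so LK runs at 40.60°; with |LK| = 17.7, K = (31.13, -8.295). Then |UK| = |K − U| = 6.808.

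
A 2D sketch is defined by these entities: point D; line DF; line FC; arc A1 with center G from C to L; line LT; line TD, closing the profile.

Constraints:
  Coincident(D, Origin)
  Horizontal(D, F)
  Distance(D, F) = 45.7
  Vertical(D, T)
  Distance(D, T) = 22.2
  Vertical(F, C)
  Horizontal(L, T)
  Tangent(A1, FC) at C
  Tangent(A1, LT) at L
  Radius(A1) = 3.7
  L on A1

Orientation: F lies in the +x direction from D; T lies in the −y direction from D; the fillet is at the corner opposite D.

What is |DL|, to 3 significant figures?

47.5

The virtual corner opposite D is at (45.7, -22.2). Since A1 is tangent to FC there, GC ⟂ FC and since A1 is tangent to LT there, GL ⟂ LT, with radius 3.7, so the center G sits 3.7 in from both sides at G = (42.0, -18.5). That places the tangent points at C = (45.7, -18.5) on FC and L = (42.0, -22.2) on LT. Then |DL| = |L − D| = 47.5.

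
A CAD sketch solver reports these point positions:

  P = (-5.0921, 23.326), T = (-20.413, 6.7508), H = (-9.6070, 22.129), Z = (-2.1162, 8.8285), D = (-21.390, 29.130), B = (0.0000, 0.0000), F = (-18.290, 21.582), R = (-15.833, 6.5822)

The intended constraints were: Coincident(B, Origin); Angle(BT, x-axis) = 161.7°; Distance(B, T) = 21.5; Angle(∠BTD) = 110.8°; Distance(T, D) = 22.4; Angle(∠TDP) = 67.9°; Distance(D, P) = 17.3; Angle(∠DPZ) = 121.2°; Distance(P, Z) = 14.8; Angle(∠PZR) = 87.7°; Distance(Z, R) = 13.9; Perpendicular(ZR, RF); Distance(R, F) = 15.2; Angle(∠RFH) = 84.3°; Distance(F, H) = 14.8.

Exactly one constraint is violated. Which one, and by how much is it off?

Distance(F, H) = 14.8 — off by 6.10.

B = (0.00, 0.00) ✓; BT at 161.7° ✓; |BT| = 21.50 ✓; ∠BTD = 110.8° ✓; |TD| = 22.40 ✓; ∠TDP = 67.90° ✓; |DP| = 17.30 ✓; ∠DPZ = 121.2° ✓; |PZ| = 14.80 ✓; ∠PZR = 87.70° ✓; |ZR| = 13.90 ✓; ∠(ZR, RF) = 90.00° ✓; |RF| = 15.20 ✓; ∠RFH = 84.30° ✓; |FH| = 8.700 ✗.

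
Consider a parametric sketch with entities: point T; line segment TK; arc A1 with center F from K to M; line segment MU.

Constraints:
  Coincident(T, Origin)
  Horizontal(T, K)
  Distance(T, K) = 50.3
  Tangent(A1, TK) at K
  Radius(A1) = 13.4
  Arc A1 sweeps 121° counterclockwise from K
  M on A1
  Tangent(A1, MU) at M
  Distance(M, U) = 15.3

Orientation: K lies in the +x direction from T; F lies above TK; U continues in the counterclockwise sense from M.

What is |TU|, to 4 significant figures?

63.42

On A1, K sits at bearing -90° from F; a 121° counterclockwise sweep puts M at bearing 31°, so M = F + 13.4·(cos 31°, sin 31°) = (61.79, 20.30). The tangent condition forces FM to be normal to MU, so MU runs along (−sin 31°, cos 31°); with |MU| = 15.3, U = (53.91, 33.42). Then |TU| = |U − T| = 63.42.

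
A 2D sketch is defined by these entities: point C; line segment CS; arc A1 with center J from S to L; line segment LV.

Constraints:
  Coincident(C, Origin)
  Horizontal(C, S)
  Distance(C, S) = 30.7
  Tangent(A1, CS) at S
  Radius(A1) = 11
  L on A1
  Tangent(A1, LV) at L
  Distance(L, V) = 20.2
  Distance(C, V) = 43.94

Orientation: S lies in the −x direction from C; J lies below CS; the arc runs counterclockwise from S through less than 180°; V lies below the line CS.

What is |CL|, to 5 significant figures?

43.309

Checks: |JL| = 11.00 ✓; ∠(JL, LV) = 90.00° ✓; |LV| = 20.20 ✓; |CV| = 43.94 ✓.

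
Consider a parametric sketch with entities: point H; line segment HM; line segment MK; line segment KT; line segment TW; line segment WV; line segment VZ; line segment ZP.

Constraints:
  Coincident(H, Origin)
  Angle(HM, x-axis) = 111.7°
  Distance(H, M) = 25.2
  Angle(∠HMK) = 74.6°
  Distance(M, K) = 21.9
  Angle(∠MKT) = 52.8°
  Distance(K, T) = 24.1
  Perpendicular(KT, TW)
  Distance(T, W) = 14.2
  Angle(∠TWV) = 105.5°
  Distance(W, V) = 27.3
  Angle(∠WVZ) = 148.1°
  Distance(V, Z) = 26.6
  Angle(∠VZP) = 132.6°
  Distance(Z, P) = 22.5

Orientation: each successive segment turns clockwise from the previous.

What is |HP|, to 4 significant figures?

66.30

H is at the origin; HM runs at 111.7° with length 25.2, so M = (-9.318, 23.41). ∠HMK = 74.6° gives MK at 6.300° from the x-axis; with |MK| = 21.9, K = (12.45, 25.82). ∠MKT = 52.8° gives KT at -120.9° from the x-axis; with |KT| = 24.1, T = (0.07378, 5.138). KT is perpendicular to TW, so TW runs at 149.1°; with |TW| = 14.2, W = (-12.11, 12.43). ∠TWV = 105.5° gives WV at 74.60° from the x-axis; with |WV| = 27.3, V = (-4.861, 38.75). ∠WVZ = 148.1° gives VZ at 42.70° from the x-axis; with |VZ| = 26.6, Z = (14.69, 56.79). ∠VZP = 132.6° gives ZP at -4.700° from the x-axis; with |ZP| = 22.5, P = (37.11, 54.95). Then |HP| = |P − H| = 66.30.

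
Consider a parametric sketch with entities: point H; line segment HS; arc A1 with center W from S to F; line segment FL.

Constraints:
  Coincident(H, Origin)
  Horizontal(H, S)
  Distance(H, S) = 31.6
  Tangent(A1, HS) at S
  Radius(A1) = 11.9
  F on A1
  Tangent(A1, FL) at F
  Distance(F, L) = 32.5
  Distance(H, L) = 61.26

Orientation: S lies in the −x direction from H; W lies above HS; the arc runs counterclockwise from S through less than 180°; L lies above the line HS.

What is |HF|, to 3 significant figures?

29.1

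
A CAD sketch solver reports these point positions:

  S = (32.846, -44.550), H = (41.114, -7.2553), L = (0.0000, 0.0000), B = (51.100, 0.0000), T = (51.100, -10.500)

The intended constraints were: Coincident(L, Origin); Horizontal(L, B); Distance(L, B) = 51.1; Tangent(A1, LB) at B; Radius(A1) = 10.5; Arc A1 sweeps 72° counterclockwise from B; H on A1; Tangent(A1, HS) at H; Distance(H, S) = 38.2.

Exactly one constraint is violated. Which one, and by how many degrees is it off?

Tangent(A1, HS) at H — off by 5.50°.

L = (0.00, 0.00) ✓; L.y = 0.00, B.y = 0.00 ✓; |LB| = 51.10 ✓; ∠(TB, BL) = 90.00° ✓; |TB| = 10.50 ✓; bearing(T→H) − bearing(T→B) = 72.00° ✓; |TH| = 10.50 ✓; ∠(TH, HS) = 84.50° ✗; |HS| = 38.20 ✓.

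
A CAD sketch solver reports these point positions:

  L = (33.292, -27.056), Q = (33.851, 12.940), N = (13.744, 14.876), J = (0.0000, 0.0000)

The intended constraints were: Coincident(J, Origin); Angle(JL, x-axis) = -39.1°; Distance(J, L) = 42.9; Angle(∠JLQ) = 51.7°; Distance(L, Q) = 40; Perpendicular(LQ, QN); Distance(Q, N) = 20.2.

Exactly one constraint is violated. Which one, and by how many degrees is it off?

Perpendicular(LQ, QN) — off by 4.70°.

J = (0.00, 0.00) ✓; JL at -39.10° ✓; |JL| = 42.90 ✓; ∠JLQ = 51.70° ✓; |LQ| = 40.00 ✓; ∠(LQ, QN) = 85.30° ✗; |QN| = 20.20 ✓.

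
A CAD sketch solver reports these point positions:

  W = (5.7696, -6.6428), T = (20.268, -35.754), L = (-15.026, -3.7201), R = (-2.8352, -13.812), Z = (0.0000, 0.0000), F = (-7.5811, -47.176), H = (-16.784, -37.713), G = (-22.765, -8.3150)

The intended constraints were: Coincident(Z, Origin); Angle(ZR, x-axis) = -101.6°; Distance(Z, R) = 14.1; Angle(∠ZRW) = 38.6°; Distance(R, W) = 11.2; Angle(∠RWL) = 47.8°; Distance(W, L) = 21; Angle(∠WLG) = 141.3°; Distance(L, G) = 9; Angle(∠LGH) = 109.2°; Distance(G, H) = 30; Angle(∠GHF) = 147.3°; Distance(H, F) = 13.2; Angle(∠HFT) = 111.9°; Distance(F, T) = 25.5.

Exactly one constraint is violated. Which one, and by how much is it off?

Distance(F, T) = 25.5 — off by 4.60.

Z = (0.00, 0.00) ✓; ZR at -101.6° ✓; |ZR| = 14.10 ✓; ∠ZRW = 38.60° ✓; |RW| = 11.20 ✓; ∠RWL = 47.80° ✓; |WL| = 21.00 ✓; ∠WLG = 141.3° ✓; |LG| = 9.000 ✓; ∠LGH = 109.2° ✓; |GH| = 30.00 ✓; ∠GHF = 147.3° ✓; |HF| = 13.20 ✓; ∠HFT = 111.9° ✓; |FT| = 30.10 ✗.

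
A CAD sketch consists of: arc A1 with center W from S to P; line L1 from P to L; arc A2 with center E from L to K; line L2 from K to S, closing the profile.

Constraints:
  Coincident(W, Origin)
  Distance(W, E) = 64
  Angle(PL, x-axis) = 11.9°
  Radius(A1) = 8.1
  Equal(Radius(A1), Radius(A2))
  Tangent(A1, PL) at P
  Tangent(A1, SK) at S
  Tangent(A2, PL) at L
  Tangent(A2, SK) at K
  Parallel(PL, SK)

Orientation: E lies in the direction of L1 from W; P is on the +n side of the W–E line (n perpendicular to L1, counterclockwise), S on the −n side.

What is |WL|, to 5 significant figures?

64.511

The slot axis is L1's direction at 11.9°, so u = (cos 11.9°, sin 11.9°) = (0.97851, 0.20620) and n = (−sin 11.9°, cos 11.9°) = (-0.20620, 0.97851). W is at the origin and E lies 64.0 along u from W, so E = 64.0·u = (62.625, 13.197). Tangency of A1 to both parallel lines with radius 8.1 puts P and S at W ± 8.1·n: P = (-1.6703, 7.9259), S = (1.6703, -7.9259). Equal radii place L and K the same way about E: L = E + 8.1·n = (60.954, 21.123), K = E − 8.1·n = (64.295, 5.2711). Then |WL| = |L − W| = 64.511.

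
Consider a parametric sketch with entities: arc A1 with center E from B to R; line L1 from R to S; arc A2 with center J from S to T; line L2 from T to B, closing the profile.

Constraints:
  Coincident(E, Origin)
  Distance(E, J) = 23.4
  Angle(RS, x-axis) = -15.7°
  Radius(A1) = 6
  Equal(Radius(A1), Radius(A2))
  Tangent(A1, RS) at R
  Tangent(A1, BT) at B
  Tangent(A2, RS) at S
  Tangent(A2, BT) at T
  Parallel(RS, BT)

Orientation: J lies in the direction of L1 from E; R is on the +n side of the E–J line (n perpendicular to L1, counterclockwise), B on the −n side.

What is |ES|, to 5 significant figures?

24.157

The slot axis is L1's direction at -15.7°, so u = (cos -15.7°, sin -15.7°) = (0.96269, -0.27060) and n = (−sin -15.7°, cos -15.7°) = (0.27060, 0.96269). E is at the origin and J lies 23.4 along u from E, so J = 23.4·u = (22.527, -6.3321). Tangency of A1 to both parallel lines with radius 6.0 puts R and B at E ± 6.0·n: R = (1.6236, 5.7762), B = (-1.6236, -5.7762). Equal radii place S and T the same way about J: S = J + 6.0·n = (24.151, -0.55590), T = J − 6.0·n = (20.903, -12.108). Then |ES| = |S − E| = 24.157.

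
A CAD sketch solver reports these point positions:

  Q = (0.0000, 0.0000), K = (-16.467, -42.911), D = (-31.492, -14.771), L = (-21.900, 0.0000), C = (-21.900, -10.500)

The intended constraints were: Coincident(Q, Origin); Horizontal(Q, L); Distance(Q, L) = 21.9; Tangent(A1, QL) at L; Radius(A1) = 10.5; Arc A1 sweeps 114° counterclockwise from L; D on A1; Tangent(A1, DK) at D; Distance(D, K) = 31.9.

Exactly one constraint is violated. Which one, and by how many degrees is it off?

Tangent(A1, DK) at D — off by 4.10°.

Q = (0.00, 0.00) ✓; Q.y = 0.00, L.y = 0.00 ✓; |QL| = 21.90 ✓; ∠(CL, LQ) = 90.00° ✓; |CL| = 10.50 ✓; bearing(C→D) − bearing(C→L) = 114.0° ✓; |CD| = 10.50 ✓; ∠(CD, DK) = 85.90° ✗; |DK| = 31.90 ✓.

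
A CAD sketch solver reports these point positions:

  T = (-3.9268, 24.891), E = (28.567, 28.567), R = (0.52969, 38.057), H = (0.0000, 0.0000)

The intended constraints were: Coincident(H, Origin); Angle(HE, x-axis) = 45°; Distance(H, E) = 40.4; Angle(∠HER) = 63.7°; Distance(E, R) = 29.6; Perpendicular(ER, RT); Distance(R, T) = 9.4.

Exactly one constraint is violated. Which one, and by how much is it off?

Distance(R, T) = 9.4 — off by 4.50.

H = (0.00, 0.00) ✓; HE at 45.00° ✓; |HE| = 40.40 ✓; ∠HER = 63.70° ✓; |ER| = 29.60 ✓; ∠(ER, RT) = 90.00° ✓; |RT| = 13.90 ✗.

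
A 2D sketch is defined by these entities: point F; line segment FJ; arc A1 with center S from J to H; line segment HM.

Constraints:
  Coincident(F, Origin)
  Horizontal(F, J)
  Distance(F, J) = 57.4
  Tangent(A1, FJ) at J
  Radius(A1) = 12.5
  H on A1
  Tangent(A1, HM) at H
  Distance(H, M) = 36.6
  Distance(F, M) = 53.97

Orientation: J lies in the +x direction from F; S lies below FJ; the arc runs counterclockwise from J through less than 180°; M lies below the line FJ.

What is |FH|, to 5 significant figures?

46.390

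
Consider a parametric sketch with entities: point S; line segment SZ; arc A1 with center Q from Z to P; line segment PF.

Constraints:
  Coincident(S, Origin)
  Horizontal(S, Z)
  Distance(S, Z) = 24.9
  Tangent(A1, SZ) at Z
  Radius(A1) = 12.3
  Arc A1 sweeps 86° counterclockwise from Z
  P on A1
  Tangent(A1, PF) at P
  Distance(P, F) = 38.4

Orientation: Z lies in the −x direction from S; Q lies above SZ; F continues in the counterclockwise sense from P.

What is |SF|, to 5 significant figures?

50.734

S is at the origin; S and Z share the same y with |SZ| = 24.9 and Z on the −x side, so Z = (-24.900, 0.0000). Since A1 is tangent to SZ there, QZ ⟂ SZ, so Q = Z + (0, 12.3) = (-24.900, 12.300). On A1, Z sits at bearing -90° from Q; an 86° counterclockwise sweep puts P at bearing -4°, so P = Q + 12.3·(cos -4°, sin -4°) = (-12.630, 11.442). A1 meets PF tangentially, so QP is at right angles to PF, so PF runs along (−sin -4°, cos -4°); with |PF| = 38.4, F = (-9.9513, 49.748). Then |SF| = |F − S| = 50.734.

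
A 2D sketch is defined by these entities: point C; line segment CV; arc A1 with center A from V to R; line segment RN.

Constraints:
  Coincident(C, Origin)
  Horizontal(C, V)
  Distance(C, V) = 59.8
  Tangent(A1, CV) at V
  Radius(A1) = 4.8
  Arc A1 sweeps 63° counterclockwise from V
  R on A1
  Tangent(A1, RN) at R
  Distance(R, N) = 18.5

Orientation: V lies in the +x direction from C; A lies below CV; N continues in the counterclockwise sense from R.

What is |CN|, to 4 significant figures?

50.85

C is at the origin; C and V share the same y with |CV| = 59.8 and V on the +x side, so V = (59.80, 0.000). The tangent condition forces AV to be normal to CV, so A = V + (0, -4.8) = (59.80, -4.800). On A1, V sits at bearing 90° from A; a 63° counterclockwise sweep puts R at bearing 153°, so R = A + 4.8·(cos 153°, sin 153°) = (55.52, -2.621). A1 meets RN tangentially, so AR is at right angles to RN, so RN runs along (−sin 153°, cos 153°); with |RN| = 18.5, N = (47.12, -19.10). Then |CN| = |N − C| = 50.85.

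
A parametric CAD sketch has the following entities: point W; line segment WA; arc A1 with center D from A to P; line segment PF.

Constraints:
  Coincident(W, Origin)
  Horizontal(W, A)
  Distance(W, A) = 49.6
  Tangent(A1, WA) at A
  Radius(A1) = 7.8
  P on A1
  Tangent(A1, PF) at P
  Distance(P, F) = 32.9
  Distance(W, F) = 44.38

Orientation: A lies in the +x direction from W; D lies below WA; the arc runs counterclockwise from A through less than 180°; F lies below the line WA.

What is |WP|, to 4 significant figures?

42.79

Checks: |DP| = 7.800 ✓; ∠(DP, PF) = 90.00° ✓; |PF| = 32.90 ✓; |WF| = 44.38 ✓.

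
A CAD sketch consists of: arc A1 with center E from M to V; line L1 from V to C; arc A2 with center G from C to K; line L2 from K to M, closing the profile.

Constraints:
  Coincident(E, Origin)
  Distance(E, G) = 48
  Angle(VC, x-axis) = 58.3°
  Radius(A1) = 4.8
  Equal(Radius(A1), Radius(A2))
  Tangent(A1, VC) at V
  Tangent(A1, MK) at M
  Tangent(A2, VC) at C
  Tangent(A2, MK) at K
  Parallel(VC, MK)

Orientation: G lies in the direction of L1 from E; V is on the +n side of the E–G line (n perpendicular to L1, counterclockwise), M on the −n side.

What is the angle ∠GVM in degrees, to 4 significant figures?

84.29°

E is at the origin and G lies 48.0 along u from E, so G = 48.0·u = (25.22, 40.84). Tangency of A1 to both parallel lines with radius 4.8 puts V and M at E ± 4.8·n: V = (-4.084, 2.522), M = (4.084, -2.522). Then cos ∠GVM = VG·VM / (|VG||VM|), giving 84.29°.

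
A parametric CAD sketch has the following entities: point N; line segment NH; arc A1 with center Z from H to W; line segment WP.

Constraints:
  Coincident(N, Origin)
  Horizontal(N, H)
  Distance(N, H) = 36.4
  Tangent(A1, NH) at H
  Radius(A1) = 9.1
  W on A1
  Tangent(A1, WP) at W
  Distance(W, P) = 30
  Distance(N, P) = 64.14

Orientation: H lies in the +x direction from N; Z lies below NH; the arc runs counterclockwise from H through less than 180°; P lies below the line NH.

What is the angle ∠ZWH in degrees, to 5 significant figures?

20.030°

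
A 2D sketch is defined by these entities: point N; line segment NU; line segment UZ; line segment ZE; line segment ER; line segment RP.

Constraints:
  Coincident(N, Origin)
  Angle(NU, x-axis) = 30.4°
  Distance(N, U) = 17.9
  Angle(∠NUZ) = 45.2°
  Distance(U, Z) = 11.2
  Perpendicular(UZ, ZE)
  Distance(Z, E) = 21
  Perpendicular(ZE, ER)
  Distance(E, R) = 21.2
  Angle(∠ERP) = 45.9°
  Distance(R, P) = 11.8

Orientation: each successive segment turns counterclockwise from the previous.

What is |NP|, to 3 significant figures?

14.4

N is at the origin; NU runs at 30.4° with length 17.9, so U = (15.4, 9.06). ∠NUZ = 45.2° gives UZ at 165° from the x-axis; with |UZ| = 11.2, Z = (4.61, 11.9). UZ is perpendicular to ZE, so ZE runs at -105°; with |ZE| = 21.0, E = (-0.754, -8.38). ZE ⟂ ER, so ER runs at -14.8°; with |ER| = 21.2, R = (19.7, -13.8). ∠ERP = 45.9° gives RP at 119° from the x-axis; with |RP| = 11.8, P = (14.0, -3.51). Then |NP| = |P − N| = 14.4.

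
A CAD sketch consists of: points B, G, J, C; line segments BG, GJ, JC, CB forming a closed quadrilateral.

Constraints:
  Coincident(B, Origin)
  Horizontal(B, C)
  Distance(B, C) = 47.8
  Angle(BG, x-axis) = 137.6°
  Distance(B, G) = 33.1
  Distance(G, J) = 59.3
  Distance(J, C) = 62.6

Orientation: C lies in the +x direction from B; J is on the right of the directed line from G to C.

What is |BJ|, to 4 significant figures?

34.05

Checks: |GJ| = 59.30 ✓; |JC| = 62.60 ✓.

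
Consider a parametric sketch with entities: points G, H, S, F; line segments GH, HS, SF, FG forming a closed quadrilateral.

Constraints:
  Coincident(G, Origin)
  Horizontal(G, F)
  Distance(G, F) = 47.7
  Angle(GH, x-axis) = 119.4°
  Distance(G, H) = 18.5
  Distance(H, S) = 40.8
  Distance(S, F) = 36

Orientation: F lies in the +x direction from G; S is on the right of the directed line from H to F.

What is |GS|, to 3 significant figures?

22.6

Checks: |HS| = 40.80 ✓; |SF| = 36.00 ✓.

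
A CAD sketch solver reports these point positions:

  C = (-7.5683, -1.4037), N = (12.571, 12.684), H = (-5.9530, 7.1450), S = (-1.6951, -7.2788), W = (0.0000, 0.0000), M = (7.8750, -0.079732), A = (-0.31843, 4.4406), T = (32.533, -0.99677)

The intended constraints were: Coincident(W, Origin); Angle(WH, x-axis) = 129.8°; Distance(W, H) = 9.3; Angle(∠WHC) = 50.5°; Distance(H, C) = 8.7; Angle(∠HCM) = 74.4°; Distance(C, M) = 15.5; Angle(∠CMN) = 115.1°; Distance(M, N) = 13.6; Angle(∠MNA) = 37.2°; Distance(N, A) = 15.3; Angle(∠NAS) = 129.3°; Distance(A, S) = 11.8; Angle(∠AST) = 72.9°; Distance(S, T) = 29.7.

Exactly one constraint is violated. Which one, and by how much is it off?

Distance(S, T) = 29.7 — off by 5.10.

W = (0.00, 0.00) ✓; WH at 129.8° ✓; |WH| = 9.300 ✓; ∠WHC = 50.50° ✓; |HC| = 8.700 ✓; ∠HCM = 74.40° ✓; |CM| = 15.50 ✓; ∠CMN = 115.1° ✓; |MN| = 13.60 ✓; ∠MNA = 37.20° ✓; |NA| = 15.30 ✓; ∠NAS = 129.3° ✓; |AS| = 11.80 ✓; ∠AST = 72.90° ✓; |ST| = 34.80 ✗.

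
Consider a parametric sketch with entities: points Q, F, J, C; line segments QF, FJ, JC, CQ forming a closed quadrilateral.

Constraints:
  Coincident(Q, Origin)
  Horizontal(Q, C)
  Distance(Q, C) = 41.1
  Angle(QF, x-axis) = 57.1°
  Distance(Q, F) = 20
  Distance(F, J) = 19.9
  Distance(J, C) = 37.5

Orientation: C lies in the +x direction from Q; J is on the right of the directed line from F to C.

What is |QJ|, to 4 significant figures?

4.040

Checks: |FJ| = 19.90 ✓; |JC| = 37.50 ✓.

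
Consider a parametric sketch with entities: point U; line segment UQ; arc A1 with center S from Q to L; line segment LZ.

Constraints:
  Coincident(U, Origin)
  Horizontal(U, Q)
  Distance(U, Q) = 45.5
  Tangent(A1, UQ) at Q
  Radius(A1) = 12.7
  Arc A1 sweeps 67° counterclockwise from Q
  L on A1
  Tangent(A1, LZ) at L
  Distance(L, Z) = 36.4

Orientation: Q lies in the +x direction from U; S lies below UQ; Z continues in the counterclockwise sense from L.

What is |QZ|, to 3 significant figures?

48.7

U is at the origin; U and Q share the same y with |UQ| = 45.5 and Q on the +x side, so Q = (45.5, 0.00). Tangency of A1 to UQ means the radius SQ is perpendicular to UQ, so S = Q + (0, -12.7) = (45.5, -12.7). On A1, Q sits at bearing 90° from S; a 67° counterclockwise sweep puts L at bearing 157°, so L = S + 12.7·(cos 157°, sin 157°) = (33.8, -7.74). Tangency of A1 to LZ means the radius SL is perpendicular to LZ, so LZ runs along (−sin 157°, cos 157°); with |LZ| = 36.4, Z = (19.6, -41.2). Then |QZ| = |Z − Q| = 48.7.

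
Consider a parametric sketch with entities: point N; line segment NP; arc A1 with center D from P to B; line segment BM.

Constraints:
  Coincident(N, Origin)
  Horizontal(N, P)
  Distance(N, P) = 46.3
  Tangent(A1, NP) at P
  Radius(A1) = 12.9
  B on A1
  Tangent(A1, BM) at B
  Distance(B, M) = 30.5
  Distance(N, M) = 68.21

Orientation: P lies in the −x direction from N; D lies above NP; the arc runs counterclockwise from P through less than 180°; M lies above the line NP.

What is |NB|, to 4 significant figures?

40.18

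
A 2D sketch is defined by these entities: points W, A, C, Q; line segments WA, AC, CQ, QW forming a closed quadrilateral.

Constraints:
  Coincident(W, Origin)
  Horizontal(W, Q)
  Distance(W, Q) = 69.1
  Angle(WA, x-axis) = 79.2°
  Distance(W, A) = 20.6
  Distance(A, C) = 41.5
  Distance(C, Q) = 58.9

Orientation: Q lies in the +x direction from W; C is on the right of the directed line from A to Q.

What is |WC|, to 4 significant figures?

24.32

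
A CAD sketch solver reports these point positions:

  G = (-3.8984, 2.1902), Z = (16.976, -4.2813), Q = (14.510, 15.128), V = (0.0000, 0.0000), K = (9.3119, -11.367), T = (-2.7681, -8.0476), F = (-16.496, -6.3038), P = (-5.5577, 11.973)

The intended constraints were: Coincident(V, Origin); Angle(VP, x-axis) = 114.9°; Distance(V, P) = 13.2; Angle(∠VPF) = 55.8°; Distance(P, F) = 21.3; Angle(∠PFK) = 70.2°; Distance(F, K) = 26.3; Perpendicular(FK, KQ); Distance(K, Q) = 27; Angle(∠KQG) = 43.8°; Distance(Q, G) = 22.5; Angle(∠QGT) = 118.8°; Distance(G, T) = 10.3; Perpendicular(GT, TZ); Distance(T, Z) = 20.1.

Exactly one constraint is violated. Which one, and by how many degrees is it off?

Perpendicular(GT, TZ) — off by 4.50°.

V = (0.00, 0.00) ✓; VP at 114.9° ✓; |VP| = 13.20 ✓; ∠VPF = 55.80° ✓; |PF| = 21.30 ✓; ∠PFK = 70.20° ✓; |FK| = 26.30 ✓; ∠(FK, KQ) = 90.00° ✓; |KQ| = 27.00 ✓; ∠KQG = 43.80° ✓; |QG| = 22.50 ✓; ∠QGT = 118.8° ✓; |GT| = 10.30 ✓; ∠(GT, TZ) = 94.50° ✗; |TZ| = 20.10 ✓.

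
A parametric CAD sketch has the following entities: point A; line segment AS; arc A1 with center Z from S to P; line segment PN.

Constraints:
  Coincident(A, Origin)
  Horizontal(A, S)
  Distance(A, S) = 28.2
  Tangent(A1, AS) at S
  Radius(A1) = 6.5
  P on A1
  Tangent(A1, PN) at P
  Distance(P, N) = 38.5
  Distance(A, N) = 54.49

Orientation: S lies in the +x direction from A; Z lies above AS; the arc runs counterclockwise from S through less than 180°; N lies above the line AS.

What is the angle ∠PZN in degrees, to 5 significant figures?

80.417°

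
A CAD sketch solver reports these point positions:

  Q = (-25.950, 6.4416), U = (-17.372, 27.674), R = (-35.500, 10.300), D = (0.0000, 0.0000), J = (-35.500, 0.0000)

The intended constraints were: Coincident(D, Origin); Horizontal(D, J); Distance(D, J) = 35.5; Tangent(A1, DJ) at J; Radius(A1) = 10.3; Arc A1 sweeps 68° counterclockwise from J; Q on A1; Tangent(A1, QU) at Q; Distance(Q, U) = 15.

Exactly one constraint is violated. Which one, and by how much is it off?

Distance(Q, U) = 15 — off by 7.90.

D = (0.00, 0.00) ✓; D.y = 0.00, J.y = 0.00 ✓; |DJ| = 35.50 ✓; ∠(RJ, JD) = 90.00° ✓; |RJ| = 10.30 ✓; bearing(R→Q) − bearing(R→J) = 68.00° ✓; |RQ| = 10.30 ✓; ∠(RQ, QU) = 90.00° ✓; |QU| = 22.90 ✗.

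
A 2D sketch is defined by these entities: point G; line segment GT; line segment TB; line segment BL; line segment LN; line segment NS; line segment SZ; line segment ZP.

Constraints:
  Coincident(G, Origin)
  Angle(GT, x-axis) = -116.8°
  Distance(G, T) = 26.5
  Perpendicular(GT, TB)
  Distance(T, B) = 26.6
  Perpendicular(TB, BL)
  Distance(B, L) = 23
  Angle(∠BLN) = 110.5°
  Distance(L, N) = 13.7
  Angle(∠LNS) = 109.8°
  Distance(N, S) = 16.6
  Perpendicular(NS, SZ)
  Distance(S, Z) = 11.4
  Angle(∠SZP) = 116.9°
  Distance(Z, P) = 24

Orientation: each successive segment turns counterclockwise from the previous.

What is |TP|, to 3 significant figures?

37.9

G is at the origin; GT runs at -116.8° with length 26.5, so T = (-11.9, -23.7). GT is perpendicular to TB, so TB runs at -26.8°; with |TB| = 26.6, B = (11.8, -35.6). The perpendicularity gives BL at right angles to TB, so BL runs at 63.2°; with |BL| = 23.0, L = (22.2, -15.1). ∠BLN = 110.5° gives LN at 133° from the x-axis; with |LN| = 13.7, N = (12.9, -5.05). ∠LNS = 109.8° gives NS at -157° from the x-axis; with |NS| = 16.6, S = (-2.42, -11.5). NS is perpendicular to SZ, so SZ runs at -67.1°; with |SZ| = 11.4, Z = (2.02, -22.0). ∠SZP = 116.9° gives ZP at -4.00° from the x-axis; with |ZP| = 24.0, P = (26.0, -23.7). Then |TP| = |P − T| = 37.9.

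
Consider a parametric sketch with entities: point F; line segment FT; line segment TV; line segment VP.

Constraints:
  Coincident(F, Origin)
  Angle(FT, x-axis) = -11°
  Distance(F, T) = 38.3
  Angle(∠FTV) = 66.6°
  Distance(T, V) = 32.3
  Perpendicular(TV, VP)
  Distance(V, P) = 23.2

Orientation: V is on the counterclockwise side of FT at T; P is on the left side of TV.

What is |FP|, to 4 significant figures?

20.85

F is at the origin; FT runs at -11.0° with length 38.3, so T = 38.3·(cos -11.0°, sin -11.0°) = (37.60, -7.308). ∠FTV = 66.6°, so TV runs at -11.0° + (180° − 66.6°) = 102.4° from the x-axis; with |TV| = 32.3, V = T + 32.3·(cos 102.4°, sin 102.4°) = (30.66, 24.24). TV is perpendicular to VP; with |VP| = 23.2 on the left of TV, P = V + 23.2·(-0.9767, -0.2147) = (8.002, 19.26). Then |FP| = |P − F| = 20.85.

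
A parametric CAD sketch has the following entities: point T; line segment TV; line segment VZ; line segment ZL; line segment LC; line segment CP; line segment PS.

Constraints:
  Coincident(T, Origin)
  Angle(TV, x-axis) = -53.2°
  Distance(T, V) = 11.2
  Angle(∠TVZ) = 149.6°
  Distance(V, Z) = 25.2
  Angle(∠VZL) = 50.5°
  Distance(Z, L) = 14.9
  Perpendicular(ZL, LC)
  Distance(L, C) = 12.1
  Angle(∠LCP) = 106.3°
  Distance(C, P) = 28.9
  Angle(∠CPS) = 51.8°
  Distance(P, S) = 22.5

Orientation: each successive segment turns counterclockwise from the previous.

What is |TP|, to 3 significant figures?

39.5

T is at the origin; TV runs at -53.2° with length 11.2, so V = (6.71, -8.97). ∠TVZ = 149.6° gives VZ at -22.8° from the x-axis; with |VZ| = 25.2, Z = (29.9, -18.7). ∠VZL = 50.5° gives ZL at 107° from the x-axis; with |ZL| = 14.9, L = (25.7, -4.46). ZL ⟂ LC, so LC runs at -163°; with |LC| = 12.1, C = (14.1, -7.94). ∠LCP = 106.3° gives CP at -89.6° from the x-axis; with |CP| = 28.9, P = (14.3, -36.8). Then |TP| = |P − T| = 39.5.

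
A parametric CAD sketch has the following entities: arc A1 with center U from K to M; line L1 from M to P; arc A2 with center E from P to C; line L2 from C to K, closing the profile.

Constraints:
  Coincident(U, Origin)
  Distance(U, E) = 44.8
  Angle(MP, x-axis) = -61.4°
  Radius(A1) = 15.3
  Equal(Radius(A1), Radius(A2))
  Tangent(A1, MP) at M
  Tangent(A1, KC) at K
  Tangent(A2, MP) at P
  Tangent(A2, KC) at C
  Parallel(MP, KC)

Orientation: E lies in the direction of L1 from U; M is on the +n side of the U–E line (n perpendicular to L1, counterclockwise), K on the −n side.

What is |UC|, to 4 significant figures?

47.34

The slot axis is L1's direction at -61.4°, so u = (cos -61.4°, sin -61.4°) = (0.4787, -0.8780) and n = (−sin -61.4°, cos -61.4°) = (0.8780, 0.4787). U is at the origin and E lies 44.8 along u from U, so E = 44.8·u = (21.45, -39.33). Tangency of A1 to both parallel lines with radius 15.3 puts M and K at U ± 15.3·n: M = (13.43, 7.324), K = (-13.43, -7.324). Equal radii place P and C the same way about E: P = E + 15.3·n = (34.88, -32.01), C = E − 15.3·n = (8.012, -46.66). Then |UC| = |C − U| = 47.34.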